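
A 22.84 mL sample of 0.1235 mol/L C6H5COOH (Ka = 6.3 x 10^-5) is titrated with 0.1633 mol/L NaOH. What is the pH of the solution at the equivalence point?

n(C6H5COOH) = 0.1235 x 0.02284 = 0.002821 mol; V(NaOH) at equivalence = 0.002821/0.1633 = 0.01727 L.
At equivalence all the acid is converted to C6H5COO-; total volume = 0.02284 + 0.01727 = 0.04011 L, so [C6H5COO-] = 0.002821/0.04011 = 0.07032 M.
Kb = Kw/Ka = 1.0e-14 / 6.3 x 10^-5 = 1.59e-10.
[OH^-] = sqrt(Kb x [C6H5COO-]) = sqrt(1.59e-10 x 0.07032) = 3.34e-6 M.
pOH = 5.48, so pH = 14.00 - 5.48 = 8.52.

8.52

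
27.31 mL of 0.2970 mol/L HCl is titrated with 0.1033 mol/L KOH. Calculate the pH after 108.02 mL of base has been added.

12.35

n(acid) = 0.2970 x 0.02731 = 0.008111 mol; n(KOH) added = 0.1033 x 0.1080 = 0.01116 mol.
Base is in excess by 0.01116 - 0.008111 = 0.003047 mol in a total volume of 0.1353 L.
[OH^-] = 0.003047/0.1353 = 0.02252 M, so pOH = 1.65 and pH = 14.00 - 1.65 = 12.35.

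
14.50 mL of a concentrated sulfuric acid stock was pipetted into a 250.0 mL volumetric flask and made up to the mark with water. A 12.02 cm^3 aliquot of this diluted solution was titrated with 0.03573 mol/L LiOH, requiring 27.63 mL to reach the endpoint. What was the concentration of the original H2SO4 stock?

n(LiOH) = 0.03573 x 0.02763 = 0.0009872 mol.
n(H2SO4) in the aliquot = 0.0009872 x 1/2 = 0.0004936 mol.
[diluted H2SO4] = 0.0004936 / 0.01202 = 0.04107 M.
Dilution factor = 250.0/14.50 = 17.24, so [stock] = 0.04107 x 17.24 = 0.708 M.

0.708 M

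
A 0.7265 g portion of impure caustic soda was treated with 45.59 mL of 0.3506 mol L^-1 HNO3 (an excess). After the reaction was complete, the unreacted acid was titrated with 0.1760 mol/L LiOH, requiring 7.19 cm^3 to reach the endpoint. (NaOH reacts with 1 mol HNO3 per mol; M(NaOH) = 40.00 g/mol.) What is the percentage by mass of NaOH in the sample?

Total n(HNO3) added = 0.3506 x 0.04559 = 0.01598 mol.
n(LiOH) used = 0.1760 x 0.007190 = 0.001265 mol, which equals the excess n(HNO3).
So n(HNO3) consumed by the sample = 0.01598 - 0.001265 = 0.01472 mol.
n(NaOH) = 0.01472 / 1 = 0.01472 mol.
mass NaOH = 0.01472 x 40.00 = 0.5887 g, so %NaOH = 0.5887/0.7265 x 100 = 81.0%.

81.0%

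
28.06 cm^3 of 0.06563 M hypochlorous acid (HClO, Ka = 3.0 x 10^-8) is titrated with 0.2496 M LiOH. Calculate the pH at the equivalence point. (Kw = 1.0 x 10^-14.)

n(HClO) = 0.06563 x 0.02806 = 0.001842 mol; V(LiOH) at equivalence = 0.001842/0.2496 = 0.007378 L.
At equivalence all the acid is converted to ClO-; total volume = 0.02806 + 0.007378 = 0.03544 L, so [ClO-] = 0.001842/0.03544 = 0.05197 M.
Kb = Kw/Ka = 1.0e-14 / 3.0 x 10^-8 = 3.33e-7.
[OH^-] = sqrt(Kb x [ClO-]) = sqrt(3.33e-7 x 0.05197) = 0.000132 M.
pOH = 3.88, so pH = 14.00 - 3.88 = 10.12.

10.12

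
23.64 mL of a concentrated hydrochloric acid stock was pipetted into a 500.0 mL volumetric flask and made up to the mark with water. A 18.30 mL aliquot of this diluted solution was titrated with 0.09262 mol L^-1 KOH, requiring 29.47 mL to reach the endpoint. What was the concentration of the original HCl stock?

n(KOH) = 0.09262 x 0.02947 = 0.002730 mol.
n(HCl) in the aliquot = 0.002730 mol.
[diluted HCl] = 0.002730 / 0.01830 = 0.1492 M.
Dilution factor = 500.0/23.64 = 21.15, so [stock] = 0.1492 x 21.15 = 3.15 M.

3.15 M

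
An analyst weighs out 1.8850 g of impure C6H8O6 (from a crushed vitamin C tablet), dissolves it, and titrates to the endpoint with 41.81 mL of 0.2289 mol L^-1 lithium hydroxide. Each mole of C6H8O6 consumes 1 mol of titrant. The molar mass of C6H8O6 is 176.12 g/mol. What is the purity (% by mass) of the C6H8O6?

89.4%

n(LiOH) = 0.2289 x 0.04181 = 0.009570 mol.
n(C6H8O6) = 0.009570 / 1 = 0.009570 mol.
mass of C6H8O6 = 0.009570 x 176.12 = 1.686 g.
% purity = 1.686 / 1.8850 x 100 = 89.4%.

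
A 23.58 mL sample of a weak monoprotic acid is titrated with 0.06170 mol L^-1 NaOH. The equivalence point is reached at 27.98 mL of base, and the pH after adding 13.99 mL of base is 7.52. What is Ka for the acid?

13.99 mL is half of the equivalence volume, so this is the half-equivalence point where [HA] = [A^-].
At half-equivalence pH = pKa, so pKa = 7.52.
Ka = 10^(-7.52) = 3.0 x 10^-8.

3.0 x 10^-8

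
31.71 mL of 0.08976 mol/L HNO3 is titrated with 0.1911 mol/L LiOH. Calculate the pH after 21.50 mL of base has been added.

n(acid) = 0.08976 x 0.03171 = 0.002846 mol; n(LiOH) added = 0.1911 x 0.02150 = 0.004109 mol.
Base is in excess by 0.004109 - 0.002846 = 0.001262 mol in a total volume of 0.05321 L.
[OH^-] = 0.001262/0.05321 = 0.02372 M, so pOH = 1.62 and pH = 14.00 - 1.62 = 12.38.

12.38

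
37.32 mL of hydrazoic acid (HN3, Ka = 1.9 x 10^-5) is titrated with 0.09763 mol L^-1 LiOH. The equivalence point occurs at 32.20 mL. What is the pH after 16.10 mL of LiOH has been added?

16.10 mL is exactly half the equivalence volume (32.20/2), i.e. the half-equivalence point.
There, n(HA) = n(A^-), so pH = pKa = -log(1.9 x 10^-5) = 4.72.

4.72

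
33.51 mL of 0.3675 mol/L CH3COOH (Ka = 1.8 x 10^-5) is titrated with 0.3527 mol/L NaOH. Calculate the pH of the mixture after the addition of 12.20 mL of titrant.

Initial n(CH3COOH) = 0.3675 x 0.03351 = 0.01231 mol.
n(NaOH) added = 0.3527 x 0.01220 = 0.004303 mol, converting that many moles of CH3COOH to CH3COO-.
Remaining n(CH3COOH) = 0.008012 mol; n(CH3COO-) = 0.004303 mol.
By Henderson-Hasselbalch, pH = pKa + log([A^-]/[HA]) = 4.74 + log(0.004303/0.008012) = 4.74 + (-0.27) = 4.47.

4.47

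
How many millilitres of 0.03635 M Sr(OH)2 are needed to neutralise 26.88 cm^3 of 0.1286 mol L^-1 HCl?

47.5 mL

n(HCl) = 0.1286 mol/L x 0.02688 L = 0.003457 mol.
The neutralisation is 2 HCl : 1 Sr(OH)2, so n(Sr(OH)2) = 0.003457 x 1/2 = 0.001728 mol.
V(Sr(OH)2) = 0.001728 / 0.03635 = 0.04755 L = 47.5 mL.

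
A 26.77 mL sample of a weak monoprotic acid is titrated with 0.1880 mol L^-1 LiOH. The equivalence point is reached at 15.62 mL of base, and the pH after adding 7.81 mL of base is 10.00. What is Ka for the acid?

7.81 mL is half of the equivalence volume, so this is the half-equivalence point where [HA] = [A^-].
At half-equivalence pH = pKa, so pKa = 10.00.
Ka = 10^(-10.00) = 1.0 x 10^-10.

1.0 x 10^-10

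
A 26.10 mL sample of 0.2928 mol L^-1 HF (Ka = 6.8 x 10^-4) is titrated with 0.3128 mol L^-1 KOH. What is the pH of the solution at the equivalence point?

n(HF) = 0.2928 x 0.02610 = 0.007642 mol; V(KOH) at equivalence = 0.007642/0.3128 = 0.02443 L.
At equivalence all the acid is converted to F-; total volume = 0.02610 + 0.02443 = 0.05053 L, so [F-] = 0.007642/0.05053 = 0.1512 M.
Kb = Kw/Ka = 1.0e-14 / 6.8 x 10^-4 = 1.47e-11.
[OH^-] = sqrt(Kb x [F-]) = sqrt(1.47e-11 x 0.1512) = 1.49e-6 M.
pOH = 5.83, so pH = 14.00 - 5.83 = 8.17.

8.17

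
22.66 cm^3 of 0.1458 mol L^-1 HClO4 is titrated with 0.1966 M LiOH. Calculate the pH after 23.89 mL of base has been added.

12.48

n(acid) = 0.1458 x 0.02266 = 0.003304 mol; n(LiOH) added = 0.1966 x 0.02389 = 0.004697 mol.
Base is in excess by 0.004697 - 0.003304 = 0.001393 mol in a total volume of 0.04655 L.
[OH^-] = 0.001393/0.04655 = 0.02992 M, so pOH = 1.52 and pH = 14.00 - 1.52 = 12.48.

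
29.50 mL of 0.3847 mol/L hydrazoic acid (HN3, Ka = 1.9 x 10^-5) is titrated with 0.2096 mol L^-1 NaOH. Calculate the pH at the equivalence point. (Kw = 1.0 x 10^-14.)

n(HN3) = 0.3847 x 0.02950 = 0.01135 mol; V(NaOH) at equivalence = 0.01135/0.2096 = 0.05414 L.
At equivalence all the acid is converted to N3-; total volume = 0.02950 + 0.05414 = 0.08364 L, so [N3-] = 0.01135/0.08364 = 0.1357 M.
Kb = Kw/Ka = 1.0e-14 / 1.9 x 10^-5 = 5.26e-10.
[OH^-] = sqrt(Kb x [N3-]) = sqrt(5.26e-10 x 0.1357) = 8.45e-6 M.
pOH = 5.07, so pH = 14.00 - 5.07 = 8.93.

8.93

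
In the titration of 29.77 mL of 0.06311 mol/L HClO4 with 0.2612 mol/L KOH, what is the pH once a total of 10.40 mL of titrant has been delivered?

12.32

n(acid) = 0.06311 x 0.02977 = 0.001879 mol; n(KOH) added = 0.2612 x 0.01040 = 0.002716 mol.
Base is in excess by 0.002716 - 0.001879 = 0.0008377 mol in a total volume of 0.04017 L.
[OH^-] = 0.0008377/0.04017 = 0.02085 M, so pOH = 1.68 and pH = 14.00 - 1.68 = 12.32.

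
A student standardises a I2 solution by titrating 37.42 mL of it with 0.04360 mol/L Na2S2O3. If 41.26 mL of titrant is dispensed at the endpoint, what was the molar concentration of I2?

0.0240 M

n(Na2S2O3) = 0.04360 x 0.04126 = 0.001799 mol.
From the balanced equation, 2 mol Na2S2O3 reacts with 1 mol I2, so n(I2) = 0.001799 x 1/2 = 0.0008995 mol.
[I2] = 0.0008995 / 0.03742 L = 0.0240 M.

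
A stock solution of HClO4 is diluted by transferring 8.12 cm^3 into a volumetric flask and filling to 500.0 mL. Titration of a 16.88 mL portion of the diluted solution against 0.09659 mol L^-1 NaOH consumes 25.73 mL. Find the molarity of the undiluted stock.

n(NaOH) = 0.09659 x 0.02573 = 0.002485 mol.
n(HClO4) in the aliquot = 0.002485 mol.
[diluted HClO4] = 0.002485 / 0.01688 = 0.1472 M.
Dilution factor = 500.0/8.120 = 61.58, so [stock] = 0.1472 x 61.58 = 9.07 M.

9.07 M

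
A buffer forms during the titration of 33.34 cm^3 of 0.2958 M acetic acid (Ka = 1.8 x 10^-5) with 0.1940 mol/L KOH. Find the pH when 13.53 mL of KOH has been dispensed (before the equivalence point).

Initial n(CH3COOH) = 0.2958 x 0.03334 = 0.009862 mol.
n(KOH) added = 0.1940 x 0.01353 = 0.002625 mol, converting that many moles of CH3COOH to CH3COO-.
Remaining n(CH3COOH) = 0.007237 mol; n(CH3COO-) = 0.002625 mol.
By Henderson-Hasselbalch, pH = pKa + log([A^-]/[HA]) = 4.74 + log(0.002625/0.007237) = 4.74 + (-0.44) = 4.30.

4.30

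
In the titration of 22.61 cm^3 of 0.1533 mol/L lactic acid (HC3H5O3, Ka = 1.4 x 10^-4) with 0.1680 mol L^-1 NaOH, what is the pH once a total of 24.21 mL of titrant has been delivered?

12.11

n(acid) = 0.1533 x 0.02261 = 0.003466 mol; n(NaOH) added = 0.1680 x 0.02421 = 0.004067 mol.
Base is in excess by 0.004067 - 0.003466 = 0.0006012 mol in a total volume of 0.04682 L.
[OH^-] = 0.0006012/0.04682 = 0.01284 M, so pOH = 1.89 and pH = 14.00 - 1.89 = 12.11.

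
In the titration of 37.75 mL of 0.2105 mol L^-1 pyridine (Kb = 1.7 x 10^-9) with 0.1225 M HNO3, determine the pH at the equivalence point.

n(C5H5N) = 0.2105 x 0.03775 = 0.007946 mol; V(HNO3) at equivalence = 0.007946/0.1225 = 0.06487 L.
At equivalence the base is fully converted to C5H5NH+; total volume = 0.1026 L, so [C5H5NH+] = 0.007946/0.1026 = 0.07744 M.
Ka(C5H5NH+) = Kw/Kb = 1.0e-14 / 1.7 x 10^-9 = 5.88e-6.
[H^+] = sqrt(Ka x [C5H5NH+]) = sqrt(5.88e-6 x 0.07744) = 0.000675 M.
pH = -log(0.000675) = 3.17.

3.17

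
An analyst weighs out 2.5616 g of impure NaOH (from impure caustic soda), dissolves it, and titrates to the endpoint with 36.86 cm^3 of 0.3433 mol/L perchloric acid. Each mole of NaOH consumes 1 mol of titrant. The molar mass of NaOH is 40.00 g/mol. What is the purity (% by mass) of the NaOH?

n(HClO4) = 0.3433 x 0.03686 = 0.01265 mol.
n(NaOH) = 0.01265 / 1 = 0.01265 mol.
mass of NaOH = 0.01265 x 40.00 = 0.5062 g.
% purity = 0.5062 / 2.5616 x 100 = 19.8%.

19.8%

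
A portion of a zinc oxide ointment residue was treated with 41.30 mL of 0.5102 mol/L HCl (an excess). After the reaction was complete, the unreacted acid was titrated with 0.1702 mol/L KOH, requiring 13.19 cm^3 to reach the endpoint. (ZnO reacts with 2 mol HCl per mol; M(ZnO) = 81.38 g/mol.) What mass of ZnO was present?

0.766 g

Total n(HCl) added = 0.5102 x 0.04130 = 0.02107 mol.
n(KOH) used = 0.1702 x 0.01319 = 0.002245 mol, which equals the excess n(HCl).
So n(HCl) consumed by the sample = 0.02107 - 0.002245 = 0.01883 mol.
n(ZnO) = 0.01883 / 2 = 0.009413 mol.
mass = 0.009413 mol x 81.38 g/mol = 0.766 g.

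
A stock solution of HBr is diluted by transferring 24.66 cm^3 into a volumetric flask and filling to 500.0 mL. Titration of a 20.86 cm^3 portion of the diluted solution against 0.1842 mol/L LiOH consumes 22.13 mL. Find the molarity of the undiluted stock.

n(LiOH) = 0.1842 x 0.02213 = 0.004076 mol.
n(HBr) in the aliquot = 0.004076 mol.
[diluted HBr] = 0.004076 / 0.02086 = 0.1954 M.
Dilution factor = 500.0/24.66 = 20.28, so [stock] = 0.1954 x 20.28 = 3.96 M.

3.96 M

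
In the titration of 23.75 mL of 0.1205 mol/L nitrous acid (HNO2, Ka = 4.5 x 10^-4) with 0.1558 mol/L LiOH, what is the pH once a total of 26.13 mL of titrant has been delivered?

12.38

n(acid) = 0.1205 x 0.02375 = 0.002862 mol; n(LiOH) added = 0.1558 x 0.02613 = 0.004071 mol.
Base is in excess by 0.004071 - 0.002862 = 0.001209 mol in a total volume of 0.04988 L.
[OH^-] = 0.001209/0.04988 = 0.02424 M, so pOH = 1.62 and pH = 14.00 - 1.62 = 12.38.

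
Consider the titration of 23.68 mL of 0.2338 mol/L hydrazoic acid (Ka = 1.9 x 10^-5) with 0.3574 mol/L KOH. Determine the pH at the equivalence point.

8.94

n(HN3) = 0.2338 x 0.02368 = 0.005536 mol; V(KOH) at equivalence = 0.005536/0.3574 = 0.01549 L.
At equivalence all the acid is converted to N3-; total volume = 0.02368 + 0.01549 = 0.03917 L, so [N3-] = 0.005536/0.03917 = 0.1413 M.
Kb = Kw/Ka = 1.0e-14 / 1.9 x 10^-5 = 5.26e-10.
[OH^-] = sqrt(Kb x [N3-]) = sqrt(5.26e-10 x 0.1413) = 8.62e-6 M.
pOH = 5.06, so pH = 14.00 - 5.06 = 8.94.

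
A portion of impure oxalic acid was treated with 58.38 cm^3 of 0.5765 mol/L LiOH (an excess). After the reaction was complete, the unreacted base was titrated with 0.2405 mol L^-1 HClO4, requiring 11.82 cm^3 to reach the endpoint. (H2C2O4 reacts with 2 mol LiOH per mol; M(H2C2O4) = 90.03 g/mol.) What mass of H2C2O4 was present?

Total n(LiOH) added = 0.5765 x 0.05838 = 0.03366 mol.
n(HClO4) used = 0.2405 x 0.01182 = 0.002843 mol, which equals the excess n(LiOH).
So n(LiOH) consumed by the sample = 0.03366 - 0.002843 = 0.03081 mol.
n(H2C2O4) = 0.03081 / 2 = 0.01541 mol.
mass = 0.01541 mol x 90.03 g/mol = 1.39 g.

1.39 g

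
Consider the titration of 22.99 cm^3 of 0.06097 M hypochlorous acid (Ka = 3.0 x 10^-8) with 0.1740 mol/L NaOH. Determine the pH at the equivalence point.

10.09

n(HClO) = 0.06097 x 0.02299 = 0.001402 mol; V(NaOH) at equivalence = 0.001402/0.1740 = 0.008056 L.
At equivalence all the acid is converted to ClO-; total volume = 0.02299 + 0.008056 = 0.03105 L, so [ClO-] = 0.001402/0.03105 = 0.04515 M.
Kb = Kw/Ka = 1.0e-14 / 3.0 x 10^-8 = 3.33e-7.
[OH^-] = sqrt(Kb x [ClO-]) = sqrt(3.33e-7 x 0.04515) = 0.000123 M.
pOH = 3.91, so pH = 14.00 - 3.91 = 10.09.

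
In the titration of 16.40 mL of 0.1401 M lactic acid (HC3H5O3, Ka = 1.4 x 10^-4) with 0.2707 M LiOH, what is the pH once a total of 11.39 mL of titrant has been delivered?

n(acid) = 0.1401 x 0.01640 = 0.002298 mol; n(LiOH) added = 0.2707 x 0.01139 = 0.003083 mol.
Base is in excess by 0.003083 - 0.002298 = 0.0007856 mol in a total volume of 0.02779 L.
[OH^-] = 0.0007856/0.02779 = 0.02827 M, so pOH = 1.55 and pH = 14.00 - 1.55 = 12.45.

12.45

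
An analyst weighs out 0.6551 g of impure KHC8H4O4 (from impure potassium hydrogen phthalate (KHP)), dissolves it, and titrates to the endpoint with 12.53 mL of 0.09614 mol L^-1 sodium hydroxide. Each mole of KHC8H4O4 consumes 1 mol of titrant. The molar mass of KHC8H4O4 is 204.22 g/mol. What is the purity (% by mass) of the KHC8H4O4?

n(NaOH) = 0.09614 x 0.01253 = 0.001205 mol.
n(KHC8H4O4) = 0.001205 / 1 = 0.001205 mol.
mass of KHC8H4O4 = 0.001205 x 204.22 = 0.2460 g.
% purity = 0.2460 / 0.6551 x 100 = 37.6%.

37.6%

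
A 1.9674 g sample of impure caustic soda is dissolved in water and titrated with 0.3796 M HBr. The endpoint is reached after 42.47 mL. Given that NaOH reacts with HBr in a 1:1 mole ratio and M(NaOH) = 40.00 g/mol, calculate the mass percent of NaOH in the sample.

n(HBr) = 0.3796 x 0.04247 = 0.01612 mol.
n(NaOH) = 0.01612 / 1 = 0.01612 mol.
mass of NaOH = 0.01612 x 40.00 = 0.6449 g.
% purity = 0.6449 / 1.9674 x 100 = 32.8%.

32.8%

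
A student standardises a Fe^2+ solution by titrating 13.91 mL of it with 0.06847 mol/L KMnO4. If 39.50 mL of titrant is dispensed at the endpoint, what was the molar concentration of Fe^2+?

0.972 M

n(KMnO4) = 0.06847 x 0.03950 = 0.002705 mol.
From the balanced equation, 1 mol KMnO4 reacts with 5 mol Fe^2+, so n(Fe^2+) = 0.002705 x 5/1 = 0.01352 mol.
[Fe^2+] = 0.01352 / 0.01391 L = 0.972 M.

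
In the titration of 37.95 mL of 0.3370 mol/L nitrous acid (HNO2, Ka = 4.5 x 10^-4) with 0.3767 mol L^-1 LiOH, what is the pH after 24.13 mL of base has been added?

Initial n(HNO2) = 0.3370 x 0.03795 = 0.01279 mol.
n(LiOH) added = 0.3767 x 0.02413 = 0.009090 mol, converting that many moles of HNO2 to NO2-.
Remaining n(HNO2) = 0.003699 mol; n(NO2-) = 0.009090 mol.
By Henderson-Hasselbalch, pH = pKa + log([A^-]/[HA]) = 3.35 + log(0.009090/0.003699) = 3.35 + (+0.39) = 3.74.

3.74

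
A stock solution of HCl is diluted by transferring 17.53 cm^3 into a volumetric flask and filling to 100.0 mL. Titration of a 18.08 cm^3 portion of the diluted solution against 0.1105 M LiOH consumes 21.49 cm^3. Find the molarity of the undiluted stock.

n(LiOH) = 0.1105 x 0.02149 = 0.002375 mol.
n(HCl) in the aliquot = 0.002375 mol.
[diluted HCl] = 0.002375 / 0.01808 = 0.1313 M.
Dilution factor = 100.0/17.53 = 5.705, so [stock] = 0.1313 x 5.705 = 0.749 M.

0.749 M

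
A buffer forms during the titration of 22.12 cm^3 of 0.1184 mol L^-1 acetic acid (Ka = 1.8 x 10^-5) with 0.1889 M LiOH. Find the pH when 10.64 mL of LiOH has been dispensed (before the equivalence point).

Initial n(CH3COOH) = 0.1184 x 0.02212 = 0.002619 mol.
n(LiOH) added = 0.1889 x 0.01064 = 0.002010 mol, converting that many moles of CH3COOH to CH3COO-.
Remaining n(CH3COOH) = 0.0006091 mol; n(CH3COO-) = 0.002010 mol.
By Henderson-Hasselbalch, pH = pKa + log([A^-]/[HA]) = 4.74 + log(0.002010/0.0006091) = 4.74 + (+0.52) = 5.26.

5.26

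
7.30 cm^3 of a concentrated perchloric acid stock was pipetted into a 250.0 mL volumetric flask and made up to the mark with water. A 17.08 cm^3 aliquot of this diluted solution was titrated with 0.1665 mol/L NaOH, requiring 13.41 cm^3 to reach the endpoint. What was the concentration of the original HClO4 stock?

4.48 M

n(NaOH) = 0.1665 x 0.01341 = 0.002233 mol.
n(HClO4) in the aliquot = 0.002233 mol.
[diluted HClO4] = 0.002233 / 0.01708 = 0.1307 M.
Dilution factor = 250.0/7.300 = 34.25, so [stock] = 0.1307 x 34.25 = 4.48 M.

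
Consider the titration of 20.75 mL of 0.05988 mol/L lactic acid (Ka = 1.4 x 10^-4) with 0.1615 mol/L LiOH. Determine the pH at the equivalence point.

8.25

n(HC3H5O3) = 0.05988 x 0.02075 = 0.001243 mol; V(LiOH) at equivalence = 0.001243/0.1615 = 0.007694 L.
At equivalence all the acid is converted to C3H5O3-; total volume = 0.02075 + 0.007694 = 0.02844 L, so [C3H5O3-] = 0.001243/0.02844 = 0.04368 M.
Kb = Kw/Ka = 1.0e-14 / 1.4 x 10^-4 = 7.14e-11.
[OH^-] = sqrt(Kb x [C3H5O3-]) = sqrt(7.14e-11 x 0.04368) = 1.77e-6 M.
pOH = 5.75, so pH = 14.00 - 5.75 = 8.25.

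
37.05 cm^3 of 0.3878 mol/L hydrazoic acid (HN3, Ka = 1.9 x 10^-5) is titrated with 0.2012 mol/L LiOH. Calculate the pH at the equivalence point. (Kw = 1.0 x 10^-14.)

n(HN3) = 0.3878 x 0.03705 = 0.01437 mol; V(LiOH) at equivalence = 0.01437/0.2012 = 0.07141 L.
At equivalence all the acid is converted to N3-; total volume = 0.03705 + 0.07141 = 0.1085 L, so [N3-] = 0.01437/0.1085 = 0.1325 M.
Kb = Kw/Ka = 1.0e-14 / 1.9 x 10^-5 = 5.26e-10.
[OH^-] = sqrt(Kb x [N3-]) = sqrt(5.26e-10 x 0.1325) = 8.35e-6 M.
pOH = 5.08, so pH = 14.00 - 5.08 = 8.92.

8.92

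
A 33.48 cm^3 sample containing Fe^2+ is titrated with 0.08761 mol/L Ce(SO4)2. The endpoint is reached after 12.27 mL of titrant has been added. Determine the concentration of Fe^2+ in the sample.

n(Ce(SO4)2) = 0.08761 x 0.01227 = 0.001075 mol.
From the balanced equation, 1 mol Ce(SO4)2 reacts with 1 mol Fe^2+, so n(Fe^2+) = 0.001075 x 1/1 = 0.001075 mol.
[Fe^2+] = 0.001075 / 0.03348 L = 0.0321 M.

0.0321 M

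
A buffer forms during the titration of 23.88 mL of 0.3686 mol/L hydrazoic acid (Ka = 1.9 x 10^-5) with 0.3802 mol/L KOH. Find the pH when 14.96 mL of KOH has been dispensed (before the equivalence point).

Initial n(HN3) = 0.3686 x 0.02388 = 0.008802 mol.
n(KOH) added = 0.3802 x 0.01496 = 0.005688 mol, converting that many moles of HN3 to N3-.
Remaining n(HN3) = 0.003114 mol; n(N3-) = 0.005688 mol.
By Henderson-Hasselbalch, pH = pKa + log([A^-]/[HA]) = 4.72 + log(0.005688/0.003114) = 4.72 + (+0.26) = 4.98.

4.98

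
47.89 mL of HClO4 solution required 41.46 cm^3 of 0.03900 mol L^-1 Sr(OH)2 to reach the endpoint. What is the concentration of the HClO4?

n(Sr(OH)2) delivered = 0.03900 x 0.04146 = 0.001617 mol.
The reaction is 2 HClO4 + 1 Sr(OH)2, so n(HClO4) = 0.001617 x 2/1 = 0.003234 mol.
[HClO4] = 0.003234 mol / 0.04789 L = 0.0675 M.

0.0675 M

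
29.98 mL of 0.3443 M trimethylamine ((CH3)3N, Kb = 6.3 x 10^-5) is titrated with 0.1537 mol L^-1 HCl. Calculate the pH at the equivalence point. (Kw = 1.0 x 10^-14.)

5.39

n((CH3)3N) = 0.3443 x 0.02998 = 0.01032 mol; V(HCl) at equivalence = 0.01032/0.1537 = 0.06716 L.
At equivalence the base is fully converted to (CH3)3NH+; total volume = 0.09714 L, so [(CH3)3NH+] = 0.01032/0.09714 = 0.1063 M.
Ka((CH3)3NH+) = Kw/Kb = 1.0e-14 / 6.3 x 10^-5 = 1.59e-10.
[H^+] = sqrt(Ka x [(CH3)3NH+]) = sqrt(1.59e-10 x 0.1063) = 4.11e-6 M.
pH = -log(4.11e-6) = 5.39.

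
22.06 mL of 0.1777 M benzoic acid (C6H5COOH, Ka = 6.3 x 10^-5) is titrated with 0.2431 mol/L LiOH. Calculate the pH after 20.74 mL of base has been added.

n(acid) = 0.1777 x 0.02206 = 0.003920 mol; n(LiOH) added = 0.2431 x 0.02074 = 0.005042 mol.
Base is in excess by 0.005042 - 0.003920 = 0.001122 mol in a total volume of 0.04280 L.
[OH^-] = 0.001122/0.04280 = 0.02621 M, so pOH = 1.58 and pH = 14.00 - 1.58 = 12.42.

12.42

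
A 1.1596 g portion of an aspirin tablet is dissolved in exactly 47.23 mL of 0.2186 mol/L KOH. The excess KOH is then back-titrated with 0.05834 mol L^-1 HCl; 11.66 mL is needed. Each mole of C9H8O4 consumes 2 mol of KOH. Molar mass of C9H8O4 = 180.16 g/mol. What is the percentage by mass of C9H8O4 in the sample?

74.9%

Total n(KOH) added = 0.2186 x 0.04723 = 0.01032 mol.
n(HCl) used = 0.05834 x 0.01166 = 0.0006802 mol, which equals the excess n(KOH).
So n(KOH) consumed by the sample = 0.01032 - 0.0006802 = 0.009644 mol.
n(C9H8O4) = 0.009644 / 2 = 0.004822 mol.
mass C9H8O4 = 0.004822 x 180.16 = 0.8688 g, so %C9H8O4 = 0.8688/1.1596 x 100 = 74.9%.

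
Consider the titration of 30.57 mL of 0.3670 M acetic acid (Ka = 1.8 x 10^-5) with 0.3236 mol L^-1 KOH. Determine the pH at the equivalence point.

n(CH3COOH) = 0.3670 x 0.03057 = 0.01122 mol; V(KOH) at equivalence = 0.01122/0.3236 = 0.03467 L.
At equivalence all the acid is converted to CH3COO-; total volume = 0.03057 + 0.03467 = 0.06524 L, so [CH3COO-] = 0.01122/0.06524 = 0.1720 M.
Kb = Kw/Ka = 1.0e-14 / 1.8 x 10^-5 = 5.56e-10.
[OH^-] = sqrt(Kb x [CH3COO-]) = sqrt(5.56e-10 x 0.1720) = 9.77e-6 M.
pOH = 5.01, so pH = 14.00 - 5.01 = 8.99.

8.99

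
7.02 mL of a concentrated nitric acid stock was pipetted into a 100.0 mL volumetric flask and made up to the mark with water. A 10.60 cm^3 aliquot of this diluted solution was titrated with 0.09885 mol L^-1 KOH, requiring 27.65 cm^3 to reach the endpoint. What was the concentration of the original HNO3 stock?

3.67 M

n(KOH) = 0.09885 x 0.02765 = 0.002733 mol.
n(HNO3) in the aliquot = 0.002733 mol.
[diluted HNO3] = 0.002733 / 0.01060 = 0.2578 M.
Dilution factor = 100.0/7.020 = 14.25, so [stock] = 0.2578 x 14.25 = 3.67 M.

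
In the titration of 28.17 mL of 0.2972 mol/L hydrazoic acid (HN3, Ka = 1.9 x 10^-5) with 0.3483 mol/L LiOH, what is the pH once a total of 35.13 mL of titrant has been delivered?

12.79

n(acid) = 0.2972 x 0.02817 = 0.008372 mol; n(LiOH) added = 0.3483 x 0.03513 = 0.01224 mol.
Base is in excess by 0.01224 - 0.008372 = 0.003864 mol in a total volume of 0.06330 L.
[OH^-] = 0.003864/0.06330 = 0.06104 M, so pOH = 1.21 and pH = 14.00 - 1.21 = 12.79.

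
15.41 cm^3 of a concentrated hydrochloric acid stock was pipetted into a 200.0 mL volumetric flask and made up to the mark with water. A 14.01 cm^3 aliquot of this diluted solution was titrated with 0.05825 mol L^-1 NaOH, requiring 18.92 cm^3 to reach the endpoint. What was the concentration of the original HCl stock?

1.02 M

n(NaOH) = 0.05825 x 0.01892 = 0.001102 mol.
n(HCl) in the aliquot = 0.001102 mol.
[diluted HCl] = 0.001102 / 0.01401 = 0.07866 M.
Dilution factor = 200.0/15.41 = 12.98, so [stock] = 0.07866 x 12.98 = 1.02 M.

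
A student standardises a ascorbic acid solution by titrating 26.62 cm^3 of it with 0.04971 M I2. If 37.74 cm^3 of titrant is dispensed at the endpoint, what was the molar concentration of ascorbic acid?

n(I2) = 0.04971 x 0.03774 = 0.001876 mol.
From the balanced equation, 1 mol I2 reacts with 1 mol ascorbic acid, so n(ascorbic acid) = 0.001876 x 1/1 = 0.001876 mol.
[ascorbic acid] = 0.001876 / 0.02662 L = 0.0705 M.

0.0705 M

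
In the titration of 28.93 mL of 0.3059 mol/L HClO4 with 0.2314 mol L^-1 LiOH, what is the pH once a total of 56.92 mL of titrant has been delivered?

12.70

n(acid) = 0.3059 x 0.02893 = 0.008850 mol; n(LiOH) added = 0.2314 x 0.05692 = 0.01317 mol.
Base is in excess by 0.01317 - 0.008850 = 0.004322 mol in a total volume of 0.08585 L.
[OH^-] = 0.004322/0.08585 = 0.05034 M, so pOH = 1.30 and pH = 14.00 - 1.30 = 12.70.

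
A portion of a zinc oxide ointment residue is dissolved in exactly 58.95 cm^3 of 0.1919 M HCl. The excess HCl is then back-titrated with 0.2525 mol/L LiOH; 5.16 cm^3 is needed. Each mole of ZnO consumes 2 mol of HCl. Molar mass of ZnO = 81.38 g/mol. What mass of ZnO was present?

Total n(HCl) added = 0.1919 x 0.05895 = 0.01131 mol.
n(LiOH) used = 0.2525 x 0.005160 = 0.001303 mol, which equals the excess n(HCl).
So n(HCl) consumed by the sample = 0.01131 - 0.001303 = 0.01001 mol.
n(ZnO) = 0.01001 / 2 = 0.005005 mol.
mass = 0.005005 mol x 81.38 g/mol = 0.407 g.

0.407 g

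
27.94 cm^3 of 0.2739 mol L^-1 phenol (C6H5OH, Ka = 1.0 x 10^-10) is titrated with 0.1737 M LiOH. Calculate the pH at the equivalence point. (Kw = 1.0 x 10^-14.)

n(C6H5OH) = 0.2739 x 0.02794 = 0.007653 mol; V(LiOH) at equivalence = 0.007653/0.1737 = 0.04406 L.
At equivalence all the acid is converted to C6H5O-; total volume = 0.02794 + 0.04406 = 0.07200 L, so [C6H5O-] = 0.007653/0.07200 = 0.1063 M.
Kb = Kw/Ka = 1.0e-14 / 1.0 x 10^-10 = 0.000100.
[OH^-] = sqrt(Kb x [C6H5O-]) = sqrt(0.000100 x 0.1063) = 0.00326 M.
pOH = 2.49, so pH = 14.00 - 2.49 = 11.51.

11.51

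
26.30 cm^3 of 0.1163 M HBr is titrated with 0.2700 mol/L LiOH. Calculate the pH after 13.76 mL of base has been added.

12.21

n(acid) = 0.1163 x 0.02630 = 0.003059 mol; n(LiOH) added = 0.2700 x 0.01376 = 0.003715 mol.
Base is in excess by 0.003715 - 0.003059 = 0.0006565 mol in a total volume of 0.04006 L.
[OH^-] = 0.0006565/0.04006 = 0.01639 M, so pOH = 1.79 and pH = 14.00 - 1.79 = 12.21.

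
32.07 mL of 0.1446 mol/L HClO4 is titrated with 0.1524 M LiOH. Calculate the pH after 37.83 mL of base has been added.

12.21

n(acid) = 0.1446 x 0.03207 = 0.004637 mol; n(LiOH) added = 0.1524 x 0.03783 = 0.005765 mol.
Base is in excess by 0.005765 - 0.004637 = 0.001128 mol in a total volume of 0.06990 L.
[OH^-] = 0.001128/0.06990 = 0.01614 M, so pOH = 1.79 and pH = 14.00 - 1.79 = 12.21.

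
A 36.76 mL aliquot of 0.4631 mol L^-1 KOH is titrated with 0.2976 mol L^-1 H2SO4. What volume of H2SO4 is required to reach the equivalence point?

n(KOH) = 0.4631 mol/L x 0.03676 L = 0.01702 mol.
The neutralisation is 2 KOH : 1 H2SO4, so n(H2SO4) = 0.01702 x 1/2 = 0.008512 mol.
V(H2SO4) = 0.008512 / 0.2976 = 0.02860 L = 28.6 mL.

28.6 mL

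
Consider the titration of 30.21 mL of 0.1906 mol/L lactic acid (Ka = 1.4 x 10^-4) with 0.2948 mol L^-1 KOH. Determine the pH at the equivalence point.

n(HC3H5O3) = 0.1906 x 0.03021 = 0.005758 mol; V(KOH) at equivalence = 0.005758/0.2948 = 0.01953 L.
At equivalence all the acid is converted to C3H5O3-; total volume = 0.03021 + 0.01953 = 0.04974 L, so [C3H5O3-] = 0.005758/0.04974 = 0.1158 M.
Kb = Kw/Ka = 1.0e-14 / 1.4 x 10^-4 = 7.14e-11.
[OH^-] = sqrt(Kb x [C3H5O3-]) = sqrt(7.14e-11 x 0.1158) = 2.88e-6 M.
pOH = 5.54, so pH = 14.00 - 5.54 = 8.46.

8.46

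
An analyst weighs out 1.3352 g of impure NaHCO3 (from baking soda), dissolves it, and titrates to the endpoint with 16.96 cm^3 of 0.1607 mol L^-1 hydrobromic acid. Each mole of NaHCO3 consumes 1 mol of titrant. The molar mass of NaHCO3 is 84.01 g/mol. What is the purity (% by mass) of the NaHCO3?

n(HBr) = 0.1607 x 0.01696 = 0.002725 mol.
n(NaHCO3) = 0.002725 / 1 = 0.002725 mol.
mass of NaHCO3 = 0.002725 x 84.01 = 0.2290 g.
% purity = 0.2290 / 1.3352 x 100 = 17.1%.

17.1%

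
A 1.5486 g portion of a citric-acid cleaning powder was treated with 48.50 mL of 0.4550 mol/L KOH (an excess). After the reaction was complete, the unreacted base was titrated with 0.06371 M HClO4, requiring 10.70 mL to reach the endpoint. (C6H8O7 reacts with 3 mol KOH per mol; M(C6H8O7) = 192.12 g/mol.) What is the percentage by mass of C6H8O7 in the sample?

Total n(KOH) added = 0.4550 x 0.04850 = 0.02207 mol.
n(HClO4) used = 0.06371 x 0.01070 = 0.0006817 mol, which equals the excess n(KOH).
So n(KOH) consumed by the sample = 0.02207 - 0.0006817 = 0.02139 mol.
n(C6H8O7) = 0.02139 / 3 = 0.007129 mol.
mass C6H8O7 = 0.007129 x 192.12 = 1.370 g, so %C6H8O7 = 1.370/1.5486 x 100 = 88.4%.

88.4%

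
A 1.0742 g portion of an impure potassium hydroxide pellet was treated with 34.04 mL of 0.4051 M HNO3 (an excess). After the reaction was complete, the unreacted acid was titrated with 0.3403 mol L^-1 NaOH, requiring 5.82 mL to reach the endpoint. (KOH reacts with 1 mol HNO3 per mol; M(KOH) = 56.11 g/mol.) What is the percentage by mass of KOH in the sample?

61.7%

Total n(HNO3) added = 0.4051 x 0.03404 = 0.01379 mol.
n(NaOH) used = 0.3403 x 0.005820 = 0.001981 mol, which equals the excess n(HNO3).
So n(HNO3) consumed by the sample = 0.01379 - 0.001981 = 0.01181 mol.
n(KOH) = 0.01181 / 1 = 0.01181 mol.
mass KOH = 0.01181 x 56.11 = 0.6626 g, so %KOH = 0.6626/1.0742 x 100 = 61.7%.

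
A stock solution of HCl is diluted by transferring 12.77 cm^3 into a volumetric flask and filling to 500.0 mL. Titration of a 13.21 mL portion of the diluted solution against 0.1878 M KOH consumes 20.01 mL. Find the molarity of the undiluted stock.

n(KOH) = 0.1878 x 0.02001 = 0.003758 mol.
n(HCl) in the aliquot = 0.003758 mol.
[diluted HCl] = 0.003758 / 0.01321 = 0.2845 M.
Dilution factor = 500.0/12.77 = 39.15, so [stock] = 0.2845 x 39.15 = 11.1 M.

11.1 M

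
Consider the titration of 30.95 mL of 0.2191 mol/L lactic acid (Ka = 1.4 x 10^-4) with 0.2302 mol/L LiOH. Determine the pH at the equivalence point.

8.45

n(HC3H5O3) = 0.2191 x 0.03095 = 0.006781 mol; V(LiOH) at equivalence = 0.006781/0.2302 = 0.02946 L.
At equivalence all the acid is converted to C3H5O3-; total volume = 0.03095 + 0.02946 = 0.06041 L, so [C3H5O3-] = 0.006781/0.06041 = 0.1123 M.
Kb = Kw/Ka = 1.0e-14 / 1.4 x 10^-4 = 7.14e-11.
[OH^-] = sqrt(Kb x [C3H5O3-]) = sqrt(7.14e-11 x 0.1123) = 2.83e-6 M.
pOH = 5.55, so pH = 14.00 - 5.55 = 8.45.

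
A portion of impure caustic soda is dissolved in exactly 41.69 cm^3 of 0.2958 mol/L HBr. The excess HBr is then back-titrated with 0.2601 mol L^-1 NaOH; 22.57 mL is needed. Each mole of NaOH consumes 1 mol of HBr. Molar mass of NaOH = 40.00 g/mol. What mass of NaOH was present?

0.258 g

Total n(HBr) added = 0.2958 x 0.04169 = 0.01233 mol.
n(NaOH) used = 0.2601 x 0.02257 = 0.005870 mol, which equals the excess n(HBr).
So n(HBr) consumed by the sample = 0.01233 - 0.005870 = 0.006461 mol.
n(NaOH) = 0.006461 / 1 = 0.006461 mol.
mass = 0.006461 mol x 40.00 g/mol = 0.258 g.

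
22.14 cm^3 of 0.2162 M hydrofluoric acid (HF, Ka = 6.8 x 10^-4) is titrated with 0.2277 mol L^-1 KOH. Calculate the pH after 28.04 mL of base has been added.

n(acid) = 0.2162 x 0.02214 = 0.004787 mol; n(KOH) added = 0.2277 x 0.02804 = 0.006385 mol.
Base is in excess by 0.006385 - 0.004787 = 0.001598 mol in a total volume of 0.05018 L.
[OH^-] = 0.001598/0.05018 = 0.03185 M, so pOH = 1.50 and pH = 14.00 - 1.50 = 12.50.

12.50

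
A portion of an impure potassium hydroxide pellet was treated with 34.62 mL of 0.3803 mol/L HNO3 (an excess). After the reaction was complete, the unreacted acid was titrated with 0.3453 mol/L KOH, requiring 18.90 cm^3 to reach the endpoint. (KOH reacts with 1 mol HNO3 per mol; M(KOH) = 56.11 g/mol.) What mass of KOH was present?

0.373 g

Total n(HNO3) added = 0.3803 x 0.03462 = 0.01317 mol.
n(KOH) used = 0.3453 x 0.01890 = 0.006526 mol, which equals the excess n(HNO3).
So n(HNO3) consumed by the sample = 0.01317 - 0.006526 = 0.006640 mol.
n(KOH) = 0.006640 / 1 = 0.006640 mol.
mass = 0.006640 mol x 56.11 g/mol = 0.373 g.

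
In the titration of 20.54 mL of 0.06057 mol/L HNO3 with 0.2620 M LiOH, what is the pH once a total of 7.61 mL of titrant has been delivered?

n(acid) = 0.06057 x 0.02054 = 0.001244 mol; n(LiOH) added = 0.2620 x 0.007610 = 0.001994 mol.
Base is in excess by 0.001994 - 0.001244 = 0.0007497 mol in a total volume of 0.02815 L.
[OH^-] = 0.0007497/0.02815 = 0.02663 M, so pOH = 1.57 and pH = 14.00 - 1.57 = 12.43.

12.43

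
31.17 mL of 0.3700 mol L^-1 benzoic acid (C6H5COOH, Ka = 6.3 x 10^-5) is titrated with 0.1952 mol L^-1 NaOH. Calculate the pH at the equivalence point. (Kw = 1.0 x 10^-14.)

8.65

n(C6H5COOH) = 0.3700 x 0.03117 = 0.01153 mol; V(NaOH) at equivalence = 0.01153/0.1952 = 0.05908 L.
At equivalence all the acid is converted to C6H5COO-; total volume = 0.03117 + 0.05908 = 0.09025 L, so [C6H5COO-] = 0.01153/0.09025 = 0.1278 M.
Kb = Kw/Ka = 1.0e-14 / 6.3 x 10^-5 = 1.59e-10.
[OH^-] = sqrt(Kb x [C6H5COO-]) = sqrt(1.59e-10 x 0.1278) = 4.50e-6 M.
pOH = 5.35, so pH = 14.00 - 5.35 = 8.65.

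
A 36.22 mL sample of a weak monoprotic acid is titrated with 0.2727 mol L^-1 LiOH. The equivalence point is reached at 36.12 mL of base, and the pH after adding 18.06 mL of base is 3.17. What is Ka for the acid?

6.8 x 10^-4

18.06 mL is half of the equivalence volume, so this is the half-equivalence point where [HA] = [A^-].
At half-equivalence pH = pKa, so pKa = 3.17.
Ka = 10^(-3.17) = 6.8 x 10^-4.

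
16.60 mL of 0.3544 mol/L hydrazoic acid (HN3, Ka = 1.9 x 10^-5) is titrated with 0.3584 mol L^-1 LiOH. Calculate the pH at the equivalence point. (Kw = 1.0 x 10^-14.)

n(HN3) = 0.3544 x 0.01660 = 0.005883 mol; V(LiOH) at equivalence = 0.005883/0.3584 = 0.01641 L.
At equivalence all the acid is converted to N3-; total volume = 0.01660 + 0.01641 = 0.03301 L, so [N3-] = 0.005883/0.03301 = 0.1782 M.
Kb = Kw/Ka = 1.0e-14 / 1.9 x 10^-5 = 5.26e-10.
[OH^-] = sqrt(Kb x [N3-]) = sqrt(5.26e-10 x 0.1782) = 9.68e-6 M.
pOH = 5.01, so pH = 14.00 - 5.01 = 8.99.

8.99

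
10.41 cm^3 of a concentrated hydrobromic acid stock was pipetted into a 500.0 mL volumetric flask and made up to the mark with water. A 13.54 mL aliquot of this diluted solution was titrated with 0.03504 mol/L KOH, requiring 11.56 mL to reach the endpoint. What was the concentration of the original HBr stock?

1.44 M

n(KOH) = 0.03504 x 0.01156 = 0.0004051 mol.
n(HBr) in the aliquot = 0.0004051 mol.
[diluted HBr] = 0.0004051 / 0.01354 = 0.02992 M.
Dilution factor = 500.0/10.41 = 48.03, so [stock] = 0.02992 x 48.03 = 1.44 M.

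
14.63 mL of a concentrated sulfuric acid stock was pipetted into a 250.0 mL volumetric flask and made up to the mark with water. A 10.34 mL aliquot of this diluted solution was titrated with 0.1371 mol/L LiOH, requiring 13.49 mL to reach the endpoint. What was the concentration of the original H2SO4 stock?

1.53 M

n(LiOH) = 0.1371 x 0.01349 = 0.001849 mol.
n(H2SO4) in the aliquot = 0.001849 x 1/2 = 0.0009247 mol.
[diluted H2SO4] = 0.0009247 / 0.01034 = 0.08943 M.
Dilution factor = 250.0/14.63 = 17.09, so [stock] = 0.08943 x 17.09 = 1.53 M.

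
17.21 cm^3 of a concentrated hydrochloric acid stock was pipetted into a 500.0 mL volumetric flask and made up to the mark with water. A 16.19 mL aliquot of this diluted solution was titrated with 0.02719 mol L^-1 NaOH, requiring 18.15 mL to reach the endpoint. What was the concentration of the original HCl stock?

n(NaOH) = 0.02719 x 0.01815 = 0.0004935 mol.
n(HCl) in the aliquot = 0.0004935 mol.
[diluted HCl] = 0.0004935 / 0.01619 = 0.03048 M.
Dilution factor = 500.0/17.21 = 29.05, so [stock] = 0.03048 x 29.05 = 0.886 M.

0.886 M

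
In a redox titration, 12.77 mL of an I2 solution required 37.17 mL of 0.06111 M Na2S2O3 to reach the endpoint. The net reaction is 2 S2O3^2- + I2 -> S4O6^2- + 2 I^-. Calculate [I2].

n(Na2S2O3) = 0.06111 x 0.03717 = 0.002271 mol.
From the balanced equation, 2 mol Na2S2O3 reacts with 1 mol I2, so n(I2) = 0.002271 x 1/2 = 0.001136 mol.
[I2] = 0.001136 / 0.01277 L = 0.0889 M.

0.0889 M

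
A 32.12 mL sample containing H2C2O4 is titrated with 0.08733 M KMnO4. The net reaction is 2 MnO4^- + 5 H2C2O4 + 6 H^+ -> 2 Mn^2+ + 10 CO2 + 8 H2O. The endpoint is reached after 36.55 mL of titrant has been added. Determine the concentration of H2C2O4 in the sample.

0.248 M

n(KMnO4) = 0.08733 x 0.03655 = 0.003192 mol.
From the balanced equation, 2 mol KMnO4 reacts with 5 mol H2C2O4, so n(H2C2O4) = 0.003192 x 5/2 = 0.007980 mol.
[H2C2O4] = 0.007980 / 0.03212 L = 0.248 M.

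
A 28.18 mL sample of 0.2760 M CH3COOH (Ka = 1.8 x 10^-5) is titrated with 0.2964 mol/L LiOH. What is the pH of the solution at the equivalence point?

8.95

n(CH3COOH) = 0.2760 x 0.02818 = 0.007778 mol; V(LiOH) at equivalence = 0.007778/0.2964 = 0.02624 L.
At equivalence all the acid is converted to CH3COO-; total volume = 0.02818 + 0.02624 = 0.05442 L, so [CH3COO-] = 0.007778/0.05442 = 0.1429 M.
Kb = Kw/Ka = 1.0e-14 / 1.8 x 10^-5 = 5.56e-10.
[OH^-] = sqrt(Kb x [CH3COO-]) = sqrt(5.56e-10 x 0.1429) = 8.91e-6 M.
pOH = 5.05, so pH = 14.00 - 5.05 = 8.95.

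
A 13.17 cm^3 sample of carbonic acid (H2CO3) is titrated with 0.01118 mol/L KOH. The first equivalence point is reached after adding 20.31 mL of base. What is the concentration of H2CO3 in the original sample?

0.0172 M

n(KOH) = 0.01118 x 0.02031 = 0.0002271 mol.
At the first equivalence point, 1 mol OH^- react per mol H2CO3, so n(H2CO3) = 0.0002271 / 1 = 0.0002271 mol.
[H2CO3] = 0.0002271 / 0.01317 L = 0.0172 M.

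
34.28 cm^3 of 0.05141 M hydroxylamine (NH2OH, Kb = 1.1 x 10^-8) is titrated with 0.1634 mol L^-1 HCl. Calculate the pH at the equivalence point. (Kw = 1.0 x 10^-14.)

n(NH2OH) = 0.05141 x 0.03428 = 0.001762 mol; V(HCl) at equivalence = 0.001762/0.1634 = 0.01079 L.
At equivalence the base is fully converted to NH3OH+; total volume = 0.04507 L, so [NH3OH+] = 0.001762/0.04507 = 0.03911 M.
Ka(NH3OH+) = Kw/Kb = 1.0e-14 / 1.1 x 10^-8 = 9.09e-7.
[H^+] = sqrt(Ka x [NH3OH+]) = sqrt(9.09e-7 x 0.03911) = 0.000189 M.
pH = -log(0.000189) = 3.72.

3.72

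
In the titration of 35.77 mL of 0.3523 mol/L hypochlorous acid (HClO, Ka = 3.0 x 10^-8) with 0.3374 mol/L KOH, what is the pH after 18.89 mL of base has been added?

7.53

Initial n(HClO) = 0.3523 x 0.03577 = 0.01260 mol.
n(KOH) added = 0.3374 x 0.01889 = 0.006373 mol, converting that many moles of HClO to ClO-.
Remaining n(HClO) = 0.006228 mol; n(ClO-) = 0.006373 mol.
By Henderson-Hasselbalch, pH = pKa + log([A^-]/[HA]) = 7.52 + log(0.006373/0.006228) = 7.52 + (+0.01) = 7.53.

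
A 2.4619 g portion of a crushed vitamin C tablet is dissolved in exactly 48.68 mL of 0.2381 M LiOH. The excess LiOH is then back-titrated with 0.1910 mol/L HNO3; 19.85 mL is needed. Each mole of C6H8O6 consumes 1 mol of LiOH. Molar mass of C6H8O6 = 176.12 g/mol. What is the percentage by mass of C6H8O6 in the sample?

55.8%

Total n(LiOH) added = 0.2381 x 0.04868 = 0.01159 mol.
n(HNO3) used = 0.1910 x 0.01985 = 0.003791 mol, which equals the excess n(LiOH).
So n(LiOH) consumed by the sample = 0.01159 - 0.003791 = 0.007799 mol.
n(C6H8O6) = 0.007799 / 1 = 0.007799 mol.
mass C6H8O6 = 0.007799 x 176.12 = 1.374 g, so %C6H8O6 = 1.374/2.4619 x 100 = 55.8%.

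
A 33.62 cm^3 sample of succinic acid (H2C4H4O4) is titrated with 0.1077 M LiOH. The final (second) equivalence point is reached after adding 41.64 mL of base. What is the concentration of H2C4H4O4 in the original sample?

n(LiOH) = 0.1077 x 0.04164 = 0.004485 mol.
At the final (second) equivalence point, 2 mol OH^- react per mol H2C4H4O4, so n(H2C4H4O4) = 0.004485 / 2 = 0.002242 mol.
[H2C4H4O4] = 0.002242 / 0.03362 L = 0.0667 M.

0.0667 M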